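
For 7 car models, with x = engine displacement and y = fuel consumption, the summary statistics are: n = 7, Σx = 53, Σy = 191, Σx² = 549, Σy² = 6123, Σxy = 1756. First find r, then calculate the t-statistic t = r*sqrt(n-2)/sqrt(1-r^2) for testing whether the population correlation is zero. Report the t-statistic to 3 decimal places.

Numerator: nΣxy − (Σx)(Σy) = 7·1756 − (53)(191) = 2169
Denominator: √[(nΣx²−(Σx)²)(nΣy²−(Σy)²)]
  nΣx²−(Σx)² = 7·549 − 2809 = 1034;  nΣy²−(Σy)² = 7·6123 − 36481 = 6380
  √(1034·6380) = √6596920 = 2568.4470
r = 2169 / 2568.4470 = 0.8445
t = r·√(n−2)/√(1−r²) = 0.8445·√5 / √(1−0.713180) = 1.888359 / 0.535556 = 3.526

3.526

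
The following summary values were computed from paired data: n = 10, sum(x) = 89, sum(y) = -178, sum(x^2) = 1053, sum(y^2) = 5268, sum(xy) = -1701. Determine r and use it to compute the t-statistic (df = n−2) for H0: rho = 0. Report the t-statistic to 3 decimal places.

-0.452

Numerator: nΣxy − (Σx)(Σy) = 10·(-1701) − (89)(-178) = -1168
Denominator: √[(nΣx²−(Σx)²)(nΣy²−(Σy)²)]
  nΣx²−(Σx)² = 10·1053 − 7921 = 2609;  nΣy²−(Σy)² = 10·5268 − 31684 = 20996
  √(2609·20996) = √54778564 = 7401.2542
r = -1168 / 7401.2542 = -0.1578
t = r·√(n−2)/√(1−r²) = -0.1578·√8 / √(1−0.024901) = -0.446326 / 0.987471 = -0.452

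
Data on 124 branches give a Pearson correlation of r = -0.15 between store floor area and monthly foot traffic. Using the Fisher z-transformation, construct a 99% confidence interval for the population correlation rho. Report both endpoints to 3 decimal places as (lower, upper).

z_r = atanh(-0.15) = -0.151140;  SE = 1/√(n−3) = 1/√121 = 0.090909
z-limits: -0.151140 ± 2.576·0.090909 = -0.151140 ± 0.234182 = [-0.385322, 0.083042]
ρ-limits: (tanh -0.385322, tanh 0.083042) = (-0.367, 0.083)

(-0.367, 0.083)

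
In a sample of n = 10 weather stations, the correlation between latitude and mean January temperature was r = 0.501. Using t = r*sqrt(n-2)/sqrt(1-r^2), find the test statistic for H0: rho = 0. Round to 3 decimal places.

1 − r² = 1 − 0.251001 = 0.748999;  √(1−r²) = 0.865447
√(n−2) = √8 = 2.828427
t = r·√(n−2)/√(1−r²) = 0.501 · 2.828427 / 0.865447 = 1.637

1.637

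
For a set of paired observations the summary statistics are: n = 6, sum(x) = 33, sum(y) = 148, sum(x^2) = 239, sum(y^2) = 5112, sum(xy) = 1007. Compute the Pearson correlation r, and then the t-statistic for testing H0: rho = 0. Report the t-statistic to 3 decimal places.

S_xy = nΣxy − ΣxΣy = 6·1007 − 33·148 = 6042 − 4884 = 1158
S_xx = nΣx² − (Σx)² = 6·239 − 33² = 1434 − 1089 = 345
S_yy = nΣy² − (Σy)² = 6·5112 − 148² = 30672 − 21904 = 8768
r = S_xy / √(S_xx·S_yy) = 1158 / √(345·8768) = 1158 / √3024960 = 1158 / 1739.2412 = 0.6658
t = r·√(n−2)/√(1−r²) = 0.6658·√4 / √(1−0.443290) = 1.331600 / 0.746130 = 1.785

1.785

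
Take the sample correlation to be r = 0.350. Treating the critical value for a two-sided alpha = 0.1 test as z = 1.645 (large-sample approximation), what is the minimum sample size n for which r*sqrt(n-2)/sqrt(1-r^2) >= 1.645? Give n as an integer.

r√(n−2)/√(1−r²) ≥ 1.645  ⇔  n−2 ≥ (1.645)²·(1−r²)/r²
(1−r²)/r² = (1−0.122500)/0.122500 = 7.1633
n ≥ 2 + 2.706025·7.1633 = 2 + 19.3841 = 21.3841
⌈21.3841⌉ = 22

22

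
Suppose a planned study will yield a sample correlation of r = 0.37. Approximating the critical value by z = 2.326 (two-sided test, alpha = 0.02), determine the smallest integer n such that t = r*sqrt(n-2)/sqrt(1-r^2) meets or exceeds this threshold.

37

r√(n−2)/√(1−r²) ≥ 2.326  ⇔  n−2 ≥ (2.326)²·(1−r²)/r²
(1−r²)/r² = (1−0.1369)/0.1369 = 6.3046
n ≥ 2 + 5.410276·6.3046 = 2 + 34.1096 = 36.1096
⌈36.1096⌉ = 37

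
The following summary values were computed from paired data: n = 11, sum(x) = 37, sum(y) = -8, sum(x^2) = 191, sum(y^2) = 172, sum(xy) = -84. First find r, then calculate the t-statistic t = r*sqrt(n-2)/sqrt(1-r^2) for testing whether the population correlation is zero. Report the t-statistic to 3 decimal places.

-1.939

S_xy = nΣxy − ΣxΣy = 11·(-84) − 37·(-8) = -924 − (-296) = -628
S_xx = nΣx² − (Σx)² = 11·191 − 37² = 2101 − 1369 = 732
S_yy = nΣy² − (Σy)² = 11·172 − (-8)² = 1892 − 64 = 1828
r = S_xy / √(S_xx·S_yy) = -628 / √(732·1828) = -628 / √1338096 = -628 / 1156.7610 = -0.5429
t = r·√(n−2)/√(1−r²) = -0.5429·√9 / √(1−0.294740) = -1.628700 / 0.839798 = -1.939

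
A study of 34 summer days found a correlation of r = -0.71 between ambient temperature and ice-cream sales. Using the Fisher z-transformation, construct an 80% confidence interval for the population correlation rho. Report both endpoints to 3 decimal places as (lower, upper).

(-0.807, -0.576)

Fisher z: z_r = atanh(r) = ½·ln((1+(-0.71))/(1−(-0.71))) = -0.887184
SE(z) = 1/√(n−3) = 1/√31 = 0.179605
80% ⇒ z* = 1.282; margin = 1.282·0.179605 = 0.230254
CI on z-scale: (-1.117438, -0.656930)
Back-transform: tanh(-1.117438) = -0.806676, tanh(-0.656930) = -0.576317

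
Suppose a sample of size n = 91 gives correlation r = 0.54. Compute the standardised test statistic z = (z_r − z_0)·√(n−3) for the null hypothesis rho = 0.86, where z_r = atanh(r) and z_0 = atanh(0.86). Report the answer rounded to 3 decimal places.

Fisher z: atanh(0.54) = 0.604156, atanh(0.86) = 1.293345
z = (z_r − z_0)·√(n−3) = (0.604156 − 1.293345)·√88 = -0.689189 · 9.380832 = -6.465

-6.465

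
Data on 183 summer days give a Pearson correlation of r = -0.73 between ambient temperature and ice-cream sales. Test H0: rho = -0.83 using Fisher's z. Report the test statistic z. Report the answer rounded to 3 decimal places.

z_r = atanh(-0.73) = -0.928727,  z_0 = atanh(-0.83) = -1.188136
SE = 1/√(n−3) = 1/√180 = 0.074536
z = (z_r − z_0)/SE = (-0.928727 − (-1.188136)) / 0.074536 = 0.259409 / 0.074536 = 3.480

3.480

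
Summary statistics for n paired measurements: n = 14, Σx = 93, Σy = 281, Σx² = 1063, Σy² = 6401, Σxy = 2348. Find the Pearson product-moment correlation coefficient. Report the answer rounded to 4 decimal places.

0.8270

Numerator: nΣxy − (Σx)(Σy) = 14·2348 − (93)(281) = 6739
Denominator: √[(nΣx²−(Σx)²)(nΣy²−(Σy)²)]
  nΣx²−(Σx)² = 14·1063 − 8649 = 6233;  nΣy²−(Σy)² = 14·6401 − 78961 = 10653
  √(6233·10653) = √66400149 = 8148.6287
r = 6739 / 8148.6287 = 0.8270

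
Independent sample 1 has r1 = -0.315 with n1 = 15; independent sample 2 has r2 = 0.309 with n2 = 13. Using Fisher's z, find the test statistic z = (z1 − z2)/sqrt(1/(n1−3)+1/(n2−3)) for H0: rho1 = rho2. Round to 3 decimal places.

Fisher z-transforms: z1 = atanh(-0.315) = -0.326087, z2 = atanh(0.309) = 0.319439; difference d = -0.645526
Var(d) = 1/12 + 1/10 = 0.0833333 + 0.1000000 = 0.1833333
z = d/√Var(d) = -0.645526 / √0.1833333 = -0.645526 / 0.428174 = -1.508

-1.508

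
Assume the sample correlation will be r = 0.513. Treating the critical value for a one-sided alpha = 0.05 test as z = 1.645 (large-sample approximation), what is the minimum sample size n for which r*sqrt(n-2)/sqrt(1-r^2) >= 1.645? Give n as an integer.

10

Need r·√(n−2)/√(1−r²) ≥ 1.645
√(n−2) ≥ 1.645·√(1−0.263169) / 0.513 = 1.645·0.858389 / 0.513 = 2.7525
n−2 ≥ 7.5763  ⇒  n ≥ 9.5763
Smallest integer n = 10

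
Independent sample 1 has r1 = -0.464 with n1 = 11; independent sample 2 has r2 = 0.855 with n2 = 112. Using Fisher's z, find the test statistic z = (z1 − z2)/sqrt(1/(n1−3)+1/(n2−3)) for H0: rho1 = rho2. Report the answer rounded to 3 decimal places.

z1 = atanh(-0.464) = -0.502397,  z2 = atanh(0.855) = 1.274453
SE = √(1/(n1−3) + 1/(n2−3)) = √(1/8 + 1/109) = √(0.1250000 + 0.0091743) = √0.1341743 = 0.366298
z = (z1 − z2)/SE = (-0.502397 − 1.274453) / 0.366298 = -1.776850 / 0.366298 = -4.851

-4.851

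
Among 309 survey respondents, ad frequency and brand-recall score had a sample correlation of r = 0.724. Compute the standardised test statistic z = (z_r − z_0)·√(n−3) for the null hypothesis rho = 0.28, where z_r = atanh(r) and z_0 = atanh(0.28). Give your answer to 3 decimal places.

z_r = atanh(0.724) = 0.916001,  z_0 = atanh(0.28) = 0.287682
SE = 1/√(n−3) = 1/√306 = 0.057166
z = (z_r − z_0)/SE = (0.916001 − 0.287682) / 0.057166 = 0.628319 / 0.057166 = 10.991

10.991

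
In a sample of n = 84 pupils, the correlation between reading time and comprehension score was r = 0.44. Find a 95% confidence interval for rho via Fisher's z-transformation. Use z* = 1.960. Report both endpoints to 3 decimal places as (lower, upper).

Fisher z: z_r = atanh(r) = ½·ln((1+0.44)/(1−0.44)) = 0.472231
SE(z) = 1/√(n−3) = 1/√81 = 0.111111
95% ⇒ z* = 1.960; margin = 1.960·0.111111 = 0.217778
CI on z-scale: (0.254453, 0.690009)
Back-transform: tanh(0.254453) = 0.249100, tanh(0.690009) = 0.597988

(0.249, 0.598)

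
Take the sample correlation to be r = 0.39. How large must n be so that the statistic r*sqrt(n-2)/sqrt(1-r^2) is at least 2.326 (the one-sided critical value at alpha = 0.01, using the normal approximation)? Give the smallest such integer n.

r√(n−2)/√(1−r²) ≥ 2.326  ⇔  n−2 ≥ (2.326)²·(1−r²)/r²
(1−r²)/r² = (1−0.1521)/0.1521 = 5.5746
n ≥ 2 + 5.410276·5.5746 = 2 + 30.1601 = 32.1601
⌈32.1601⌉ = 33

33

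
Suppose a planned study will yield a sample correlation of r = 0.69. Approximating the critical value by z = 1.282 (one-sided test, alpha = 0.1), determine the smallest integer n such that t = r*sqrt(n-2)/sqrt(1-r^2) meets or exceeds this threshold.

r√(n−2)/√(1−r²) ≥ 1.282  ⇔  n−2 ≥ (1.282)²·(1−r²)/r²
(1−r²)/r² = (1−0.4761)/0.4761 = 1.1004
n ≥ 2 + 1.643524·1.1004 = 2 + 1.8085 = 3.8085
⌈3.8085⌉ = 4

4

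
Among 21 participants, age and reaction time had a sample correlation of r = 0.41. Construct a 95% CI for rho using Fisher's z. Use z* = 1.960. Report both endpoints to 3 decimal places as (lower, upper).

Fisher z: z_r = atanh(r) = ½·ln((1+0.41)/(1−0.41)) = 0.435611
SE(z) = 1/√(n−3) = 1/√18 = 0.235702
95% ⇒ z* = 1.960; margin = 1.960·0.235702 = 0.461976
CI on z-scale: (-0.026365, 0.897587)
Back-transform: tanh(-0.026365) = -0.026359, tanh(0.897587) = 0.715121

(-0.026, 0.715)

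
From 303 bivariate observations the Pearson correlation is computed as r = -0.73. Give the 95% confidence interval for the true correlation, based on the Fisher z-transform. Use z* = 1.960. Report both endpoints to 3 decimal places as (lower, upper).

z_r = atanh(-0.73) = -0.928727;  SE = 1/√(n−3) = 1/√300 = 0.057735
z-limits: -0.928727 ± 1.960·0.057735 = -0.928727 ± 0.113161 = [-1.041888, -0.815566]
ρ-limits: (tanh -1.041888, tanh -0.815566) = (-0.779, -0.673)

(-0.779, -0.673)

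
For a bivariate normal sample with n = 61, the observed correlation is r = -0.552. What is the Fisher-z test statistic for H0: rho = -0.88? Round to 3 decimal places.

5.746

z_r = atanh(-0.552) = -0.621253,  z_0 = atanh(-0.88) = -1.375768
SE = 1/√(n−3) = 1/√58 = 0.131306
z = (z_r − z_0)/SE = (-0.621253 − (-1.375768)) / 0.131306 = 0.754515 / 0.131306 = 5.746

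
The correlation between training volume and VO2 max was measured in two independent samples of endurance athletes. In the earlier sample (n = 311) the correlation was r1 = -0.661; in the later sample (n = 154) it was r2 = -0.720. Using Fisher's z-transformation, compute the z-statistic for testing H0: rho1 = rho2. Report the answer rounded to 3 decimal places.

Fisher z-transforms: z1 = atanh(-0.661) = -0.794588, z2 = atanh(-0.720) = -0.907645; difference d = 0.113057
Var(d) = 1/308 + 1/151 = 0.0032468 + 0.0066225 = 0.0098693
z = d/√Var(d) = 0.113057 / √0.0098693 = 0.113057 / 0.099344 = 1.138

1.138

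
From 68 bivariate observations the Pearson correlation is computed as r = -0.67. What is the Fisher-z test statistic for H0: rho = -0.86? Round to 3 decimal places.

z_r = atanh(-0.67) = -0.810743,  z_0 = atanh(-0.86) = -1.293345
SE = 1/√(n−3) = 1/√65 = 0.124035
z = (z_r − z_0)/SE = (-0.810743 − (-1.293345)) / 0.124035 = 0.482602 / 0.124035 = 3.891

3.891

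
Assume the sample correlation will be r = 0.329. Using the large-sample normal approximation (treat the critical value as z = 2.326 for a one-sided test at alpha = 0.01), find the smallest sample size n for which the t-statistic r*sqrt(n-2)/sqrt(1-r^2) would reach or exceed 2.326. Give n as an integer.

47

r√(n−2)/√(1−r²) ≥ 2.326  ⇔  n−2 ≥ (2.326)²·(1−r²)/r²
(1−r²)/r² = (1−0.108241)/0.108241 = 8.2386
n ≥ 2 + 5.410276·8.2386 = 2 + 44.5731 = 46.5731
⌈46.5731⌉ = 47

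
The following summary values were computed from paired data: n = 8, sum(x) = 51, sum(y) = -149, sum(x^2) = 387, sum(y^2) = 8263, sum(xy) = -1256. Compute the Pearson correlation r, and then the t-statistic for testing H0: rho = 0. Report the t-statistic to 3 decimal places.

-1.512

S_xy = nΣxy − ΣxΣy = 8·(-1256) − 51·(-149) = -10048 − (-7599) = -2449
S_xx = nΣx² − (Σx)² = 8·387 − 51² = 3096 − 2601 = 495
S_yy = nΣy² − (Σy)² = 8·8263 − (-149)² = 66104 − 22201 = 43903
r = S_xy / √(S_xx·S_yy) = -2449 / √(495·43903) = -2449 / √21731985 = -2449 / 4661.7577 = -0.5253
t = r·√(n−2)/√(1−r²) = -0.5253·√6 / √(1−0.275940) = -1.286717 / 0.850917 = -1.512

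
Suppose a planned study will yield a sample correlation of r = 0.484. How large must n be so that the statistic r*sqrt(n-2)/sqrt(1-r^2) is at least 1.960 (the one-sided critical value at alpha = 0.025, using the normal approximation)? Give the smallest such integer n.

Need r·√(n−2)/√(1−r²) ≥ 1.960
√(n−2) ≥ 1.960·√(1−0.234256) / 0.484 = 1.960·0.875068 / 0.484 = 3.5437
n−2 ≥ 12.5578  ⇒  n ≥ 14.5578
Smallest integer n = 15

15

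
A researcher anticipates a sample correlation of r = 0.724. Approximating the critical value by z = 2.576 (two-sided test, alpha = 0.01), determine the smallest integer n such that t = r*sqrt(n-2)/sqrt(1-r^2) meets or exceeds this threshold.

9

Need r·√(n−2)/√(1−r²) ≥ 2.576
√(n−2) ≥ 2.576·√(1−0.524176) / 0.724 = 2.576·0.689800 / 0.724 = 2.4543
n−2 ≥ 6.0236  ⇒  n ≥ 8.0236
Smallest integer n = 9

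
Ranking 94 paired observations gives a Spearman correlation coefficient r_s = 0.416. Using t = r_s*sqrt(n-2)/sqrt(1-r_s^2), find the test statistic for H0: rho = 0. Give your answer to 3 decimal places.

4.388

t = r_s·√(n−2) / √(1−r_s²) with r_s = 0.416, n = 94
  = 0.416·√92 / √(1 − 0.173056)
  = 0.416·9.591663 / 0.909365
  = 3.990132 / 0.909365 = 4.388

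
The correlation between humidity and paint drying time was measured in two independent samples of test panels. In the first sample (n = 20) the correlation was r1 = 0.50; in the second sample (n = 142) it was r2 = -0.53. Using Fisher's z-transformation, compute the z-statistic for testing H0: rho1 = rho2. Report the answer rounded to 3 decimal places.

4.435

Fisher z-transforms: z1 = atanh(0.50) = 0.549306, z2 = atanh(-0.53) = -0.590145; difference d = 1.139451
Var(d) = 1/17 + 1/139 = 0.0588235 + 0.0071942 = 0.0660177
z = d/√Var(d) = 1.139451 / √0.0660177 = 1.139451 / 0.256939 = 4.435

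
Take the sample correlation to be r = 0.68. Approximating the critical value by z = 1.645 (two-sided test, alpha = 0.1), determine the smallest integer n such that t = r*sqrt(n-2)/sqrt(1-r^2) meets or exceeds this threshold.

6

Need r·√(n−2)/√(1−r²) ≥ 1.645
√(n−2) ≥ 1.645·√(1−0.4624) / 0.68 = 1.645·0.733212 / 0.68 = 1.7737
n−2 ≥ 3.1460  ⇒  n ≥ 5.1460
Smallest integer n = 6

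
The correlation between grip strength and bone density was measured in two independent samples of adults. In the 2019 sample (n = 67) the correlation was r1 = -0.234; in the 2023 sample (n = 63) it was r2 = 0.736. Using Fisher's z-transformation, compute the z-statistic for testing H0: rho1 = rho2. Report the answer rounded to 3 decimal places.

-6.567

Fisher z-transforms: z1 = atanh(-0.234) = -0.238417, z2 = atanh(0.736) = 0.941695; difference d = -1.180112
Var(d) = 1/64 + 1/60 = 0.0156250 + 0.0166667 = 0.0322917
z = d/√Var(d) = -1.180112 / √0.0322917 = -1.180112 / 0.179699 = -6.567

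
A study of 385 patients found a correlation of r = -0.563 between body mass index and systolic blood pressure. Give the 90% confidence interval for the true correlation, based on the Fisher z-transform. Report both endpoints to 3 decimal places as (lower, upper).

(-0.618, -0.503)

z_r = atanh(-0.563) = -0.637215;  SE = 1/√(n−3) = 1/√382 = 0.051164
z-limits: -0.637215 ± 1.645·0.051164 = -0.637215 ± 0.084165 = [-0.721380, -0.553050]
ρ-limits: (tanh -0.721380, tanh -0.553050) = (-0.618, -0.503)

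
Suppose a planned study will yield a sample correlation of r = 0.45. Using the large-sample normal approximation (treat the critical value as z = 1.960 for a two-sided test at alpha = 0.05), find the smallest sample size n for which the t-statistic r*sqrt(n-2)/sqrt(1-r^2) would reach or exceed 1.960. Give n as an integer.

18

r√(n−2)/√(1−r²) ≥ 1.960  ⇔  n−2 ≥ (1.960)²·(1−r²)/r²
(1−r²)/r² = (1−0.2025)/0.2025 = 3.9383
n ≥ 2 + 3.8416·3.9383 = 2 + 15.1294 = 17.1294
⌈17.1294⌉ = 18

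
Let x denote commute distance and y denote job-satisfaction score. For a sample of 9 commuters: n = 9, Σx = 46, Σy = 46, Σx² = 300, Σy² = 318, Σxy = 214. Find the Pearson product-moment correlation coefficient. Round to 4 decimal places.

S_xy = nΣxy − ΣxΣy = 9·214 − 46·46 = 1926 − 2116 = -190
S_xx = nΣx² − (Σx)² = 9·300 − 46² = 2700 − 2116 = 584
S_yy = nΣy² − (Σy)² = 9·318 − 46² = 2862 − 2116 = 746
r = S_xy / √(S_xx·S_yy) = -190 / √(584·746) = -190 / √435664 = -190 / 660.0485 = -0.2879

-0.2879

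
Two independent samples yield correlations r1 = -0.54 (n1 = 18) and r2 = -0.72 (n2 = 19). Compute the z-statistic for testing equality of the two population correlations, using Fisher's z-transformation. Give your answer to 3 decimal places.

0.844

Fisher z-transforms: z1 = atanh(-0.54) = -0.604156, z2 = atanh(-0.72) = -0.907645; difference d = 0.303489
Var(d) = 1/15 + 1/16 = 0.0666667 + 0.0625000 = 0.1291667
z = d/√Var(d) = 0.303489 / √0.1291667 = 0.303489 / 0.359398 = 0.844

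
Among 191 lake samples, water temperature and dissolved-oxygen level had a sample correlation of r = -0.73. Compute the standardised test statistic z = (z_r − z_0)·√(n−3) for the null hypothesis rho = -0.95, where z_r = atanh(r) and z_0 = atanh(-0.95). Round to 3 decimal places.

Fisher z: atanh(-0.73) = -0.928727, atanh(-0.95) = -1.831781
z = (z_r − z_0)·√(n−3) = (-0.928727 − (-1.831781))·√188 = 0.903054 · 13.711309 = 12.382

12.382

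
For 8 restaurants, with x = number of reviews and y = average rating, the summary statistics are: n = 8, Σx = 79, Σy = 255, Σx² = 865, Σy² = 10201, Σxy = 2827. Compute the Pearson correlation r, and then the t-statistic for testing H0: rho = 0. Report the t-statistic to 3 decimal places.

2.666

S_xy = nΣxy − ΣxΣy = 8·2827 − 79·255 = 22616 − 20145 = 2471
S_xx = nΣx² − (Σx)² = 8·865 − 79² = 6920 − 6241 = 679
S_yy = nΣy² − (Σy)² = 8·10201 − 255² = 81608 − 65025 = 16583
r = S_xy / √(S_xx·S_yy) = 2471 / √(679·16583) = 2471 / √11259857 = 2471 / 3355.5710 = 0.7364
t = r·√(n−2)/√(1−r²) = 0.7364·√6 / √(1−0.542285) = 1.803804 / 0.676546 = 2.666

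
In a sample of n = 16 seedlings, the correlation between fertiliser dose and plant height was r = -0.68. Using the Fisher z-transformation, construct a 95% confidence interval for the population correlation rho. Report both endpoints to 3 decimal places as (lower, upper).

(-0.879, -0.278)

z_r = atanh(-0.68) = -0.829114;  SE = 1/√(n−3) = 1/√13 = 0.277350
z-limits: -0.829114 ± 1.960·0.277350 = -0.829114 ± 0.543606 = [-1.372720, -0.285508]
ρ-limits: (tanh -1.372720, tanh -0.285508) = (-0.879, -0.278)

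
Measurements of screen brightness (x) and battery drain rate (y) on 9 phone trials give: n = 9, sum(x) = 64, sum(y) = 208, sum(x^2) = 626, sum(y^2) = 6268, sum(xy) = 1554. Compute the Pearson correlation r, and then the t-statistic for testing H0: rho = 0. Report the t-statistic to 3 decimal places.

S_xy = nΣxy − ΣxΣy = 9·1554 − 64·208 = 13986 − 13312 = 674
S_xx = nΣx² − (Σx)² = 9·626 − 64² = 5634 − 4096 = 1538
S_yy = nΣy² − (Σy)² = 9·6268 − 208² = 56412 − 43264 = 13148
r = S_xy / √(S_xx·S_yy) = 674 / √(1538·13148) = 674 / √20221624 = 674 / 4496.8460 = 0.1499
t = r·√(n−2)/√(1−r²) = 0.1499·√7 / √(1−0.022470) = 0.396598 / 0.988701 = 0.401

0.401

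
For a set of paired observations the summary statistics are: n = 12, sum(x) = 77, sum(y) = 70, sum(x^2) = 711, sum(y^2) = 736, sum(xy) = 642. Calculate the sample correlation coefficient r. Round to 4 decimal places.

Numerator: nΣxy − (Σx)(Σy) = 12·642 − (77)(70) = 2314
Denominator: √[(nΣx²−(Σx)²)(nΣy²−(Σy)²)]
  nΣx²−(Σx)² = 12·711 − 5929 = 2603;  nΣy²−(Σy)² = 12·736 − 4900 = 3932
  √(2603·3932) = √10234996 = 3199.2180
r = 2314 / 3199.2180 = 0.7233

0.7233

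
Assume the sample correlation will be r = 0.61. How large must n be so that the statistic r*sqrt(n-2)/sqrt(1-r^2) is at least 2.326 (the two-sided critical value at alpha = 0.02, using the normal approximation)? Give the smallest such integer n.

12

Need r·√(n−2)/√(1−r²) ≥ 2.326
√(n−2) ≥ 2.326·√(1−0.3721) / 0.61 = 2.326·0.792401 / 0.61 = 3.0215
n−2 ≥ 9.1295  ⇒  n ≥ 11.1295
Smallest integer n = 12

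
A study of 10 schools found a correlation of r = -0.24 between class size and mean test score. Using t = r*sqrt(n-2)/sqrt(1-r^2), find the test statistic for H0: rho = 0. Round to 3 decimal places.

-0.699

1 − r² = 1 − 0.0576 = 0.9424;  √(1−r²) = 0.970773
√(n−2) = √8 = 2.828427
t = r·√(n−2)/√(1−r²) = -0.24 · 2.828427 / 0.970773 = -0.699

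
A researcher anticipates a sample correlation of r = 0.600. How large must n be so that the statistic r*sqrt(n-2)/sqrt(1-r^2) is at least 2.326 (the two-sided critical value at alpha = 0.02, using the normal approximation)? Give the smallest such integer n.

12

r√(n−2)/√(1−r²) ≥ 2.326  ⇔  n−2 ≥ (2.326)²·(1−r²)/r²
(1−r²)/r² = (1−0.360000)/0.360000 = 1.7778
n ≥ 2 + 5.410276·1.7778 = 2 + 9.6184 = 11.6184
⌈11.6184⌉ = 12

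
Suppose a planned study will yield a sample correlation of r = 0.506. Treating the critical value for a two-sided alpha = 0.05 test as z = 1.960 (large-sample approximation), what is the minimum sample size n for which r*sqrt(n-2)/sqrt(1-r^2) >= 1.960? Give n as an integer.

14

Need r·√(n−2)/√(1−r²) ≥ 1.960
√(n−2) ≥ 1.960·√(1−0.256036) / 0.506 = 1.960·0.862533 / 0.506 = 3.3410
n−2 ≥ 11.1623  ⇒  n ≥ 13.1623
Smallest integer n = 14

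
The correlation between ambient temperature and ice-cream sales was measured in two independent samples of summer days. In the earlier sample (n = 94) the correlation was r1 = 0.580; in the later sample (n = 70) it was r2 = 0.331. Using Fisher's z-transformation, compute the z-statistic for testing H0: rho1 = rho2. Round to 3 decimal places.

Fisher z-transforms: z1 = atanh(0.580) = 0.662463, z2 = atanh(0.331) = 0.343951; difference d = 0.318512
Var(d) = 1/91 + 1/67 = 0.0109890 + 0.0149254 = 0.0259144
z = d/√Var(d) = 0.318512 / √0.0259144 = 0.318512 / 0.160980 = 1.979

1.979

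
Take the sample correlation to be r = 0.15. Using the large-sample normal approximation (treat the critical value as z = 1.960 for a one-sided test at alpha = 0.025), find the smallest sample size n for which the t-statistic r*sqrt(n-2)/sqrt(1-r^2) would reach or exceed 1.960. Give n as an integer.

Need r·√(n−2)/√(1−r²) ≥ 1.960
√(n−2) ≥ 1.960·√(1−0.0225) / 0.15 = 1.960·0.988686 / 0.15 = 12.9188
n−2 ≥ 166.8954  ⇒  n ≥ 168.8954
Smallest integer n = 169

169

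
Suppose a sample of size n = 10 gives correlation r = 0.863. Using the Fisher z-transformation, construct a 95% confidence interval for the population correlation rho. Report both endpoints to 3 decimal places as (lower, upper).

(0.511, 0.967)

z_r = atanh(0.863) = 1.304981;  SE = 1/√(n−3) = 1/√7 = 0.377964
z-limits: 1.304981 ± 1.960·0.377964 = 1.304981 ± 0.740809 = [0.564172, 2.045790]
ρ-limits: (tanh 0.564172, tanh 2.045790) = (0.511, 0.967)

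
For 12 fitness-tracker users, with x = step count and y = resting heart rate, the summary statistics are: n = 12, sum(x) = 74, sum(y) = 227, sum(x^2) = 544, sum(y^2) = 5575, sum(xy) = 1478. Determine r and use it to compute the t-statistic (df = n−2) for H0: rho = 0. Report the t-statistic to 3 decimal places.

0.759

Numerator: nΣxy − (Σx)(Σy) = 12·1478 − (74)(227) = 938
Denominator: √[(nΣx²−(Σx)²)(nΣy²−(Σy)²)]
  nΣx²−(Σx)² = 12·544 − 5476 = 1052;  nΣy²−(Σy)² = 12·5575 − 51529 = 15371
  √(1052·15371) = √16170292 = 4021.2302
r = 938 / 4021.2302 = 0.2333
t = r·√(n−2)/√(1−r²) = 0.2333·√10 / √(1−0.054429) = 0.737759 / 0.972405 = 0.759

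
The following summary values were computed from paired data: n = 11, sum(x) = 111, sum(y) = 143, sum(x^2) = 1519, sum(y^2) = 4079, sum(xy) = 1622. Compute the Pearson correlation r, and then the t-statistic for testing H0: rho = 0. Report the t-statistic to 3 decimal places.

0.581

Numerator: nΣxy − (Σx)(Σy) = 11·1622 − (111)(143) = 1969
Denominator: √[(nΣx²−(Σx)²)(nΣy²−(Σy)²)]
  nΣx²−(Σx)² = 11·1519 − 12321 = 4388;  nΣy²−(Σy)² = 11·4079 − 20449 = 24420
  √(4388·24420) = √107154960 = 10351.5680
r = 1969 / 10351.5680 = 0.1902
t = r·√(n−2)/√(1−r²) = 0.1902·√9 / √(1−0.036176) = 0.570600 / 0.981745 = 0.581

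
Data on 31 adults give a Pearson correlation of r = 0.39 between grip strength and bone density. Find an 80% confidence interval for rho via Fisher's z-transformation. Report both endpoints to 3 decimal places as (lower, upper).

z_r = atanh(0.39) = 0.411800;  SE = 1/√(n−3) = 1/√28 = 0.188982
z-limits: 0.411800 ± 1.282·0.188982 = 0.411800 ± 0.242275 = [0.169525, 0.654075]
ρ-limits: (tanh 0.169525, tanh 0.654075) = (0.168, 0.574)

(0.168, 0.574)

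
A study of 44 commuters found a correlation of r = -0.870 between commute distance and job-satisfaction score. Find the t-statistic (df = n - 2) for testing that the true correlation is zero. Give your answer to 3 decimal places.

t = r·√(n−2) / √(1−r²) with r = -0.870, n = 44
  = -0.870·√42 / √(1 − 0.756900)
  = -0.870·6.480741 / 0.493052
  = -5.638245 / 0.493052 = -11.435

-11.435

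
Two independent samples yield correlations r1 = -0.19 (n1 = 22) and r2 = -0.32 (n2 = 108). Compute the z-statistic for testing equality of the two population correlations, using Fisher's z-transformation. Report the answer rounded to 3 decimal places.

0.559

z1 = atanh(-0.19) = -0.192337,  z2 = atanh(-0.32) = -0.331647
SE = √(1/(n1−3) + 1/(n2−3)) = √(1/19 + 1/105) = √(0.0526316 + 0.0095238) = √0.0621554 = 0.249310
z = (z1 − z2)/SE = (-0.192337 − (-0.331647)) / 0.249310 = 0.139310 / 0.249310 = 0.559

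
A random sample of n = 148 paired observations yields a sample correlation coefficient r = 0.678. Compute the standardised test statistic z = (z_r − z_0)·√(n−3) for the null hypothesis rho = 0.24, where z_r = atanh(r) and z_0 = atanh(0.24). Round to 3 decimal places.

6.992

z_r = atanh(0.678) = 0.825403,  z_0 = atanh(0.24) = 0.244774
SE = 1/√(n−3) = 1/√145 = 0.083045
z = (z_r − z_0)/SE = (0.825403 − 0.244774) / 0.083045 = 0.580629 / 0.083045 = 6.992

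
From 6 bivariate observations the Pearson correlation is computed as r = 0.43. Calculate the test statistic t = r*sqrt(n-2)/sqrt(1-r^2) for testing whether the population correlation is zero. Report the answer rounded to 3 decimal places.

0.953

t = r·√(n−2) / √(1−r²) with r = 0.43, n = 6
  = 0.43·√4 / √(1 − 0.1849)
  = 0.43·2.000000 / 0.902829
  = 0.860000 / 0.902829 = 0.953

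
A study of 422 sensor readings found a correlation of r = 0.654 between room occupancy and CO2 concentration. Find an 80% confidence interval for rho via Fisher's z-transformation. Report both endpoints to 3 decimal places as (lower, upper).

(0.617, 0.688)

Fisher z: z_r = atanh(r) = ½·ln((1+0.654)/(1−0.654)) = 0.782257
SE(z) = 1/√(n−3) = 1/√419 = 0.048853
80% ⇒ z* = 1.282; margin = 1.282·0.048853 = 0.062630
CI on z-scale: (0.719627, 0.844887)
Back-transform: tanh(0.719627) = 0.616678, tanh(0.844887) = 0.688389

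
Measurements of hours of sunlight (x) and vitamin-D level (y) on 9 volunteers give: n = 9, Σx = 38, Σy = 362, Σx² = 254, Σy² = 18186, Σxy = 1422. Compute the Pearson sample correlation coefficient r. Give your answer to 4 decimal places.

-0.1828

Numerator: nΣxy − (Σx)(Σy) = 9·1422 − (38)(362) = -958
Denominator: √[(nΣx²−(Σx)²)(nΣy²−(Σy)²)]
  nΣx²−(Σx)² = 9·254 − 1444 = 842;  nΣy²−(Σy)² = 9·18186 − 131044 = 32630
  √(842·32630) = √27474460 = 5241.6085
r = -958 / 5241.6085 = -0.1828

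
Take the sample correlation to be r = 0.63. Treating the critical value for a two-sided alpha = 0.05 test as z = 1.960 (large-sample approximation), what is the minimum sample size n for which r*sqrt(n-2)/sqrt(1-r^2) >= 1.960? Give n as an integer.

Need r·√(n−2)/√(1−r²) ≥ 1.960
√(n−2) ≥ 1.960·√(1−0.3969) / 0.63 = 1.960·0.776595 / 0.63 = 2.4161
n−2 ≥ 5.8375  ⇒  n ≥ 7.8375
Smallest integer n = 8

8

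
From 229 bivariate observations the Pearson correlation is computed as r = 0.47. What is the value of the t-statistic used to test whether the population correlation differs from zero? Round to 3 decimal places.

1 − r² = 1 − 0.2209 = 0.7791;  √(1−r²) = 0.882666
√(n−2) = √227 = 15.066519
t = r·√(n−2)/√(1−r²) = 0.47 · 15.066519 / 0.882666 = 8.023

8.023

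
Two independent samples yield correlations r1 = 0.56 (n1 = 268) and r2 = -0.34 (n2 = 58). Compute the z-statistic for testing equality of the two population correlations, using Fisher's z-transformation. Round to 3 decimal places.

6.661

Fisher z-transforms: z1 = atanh(0.56) = 0.632833, z2 = atanh(-0.34) = -0.354093; difference d = 0.986926
Var(d) = 1/265 + 1/55 = 0.0037736 + 0.0181818 = 0.0219554
z = d/√Var(d) = 0.986926 / √0.0219554 = 0.986926 / 0.148174 = 6.661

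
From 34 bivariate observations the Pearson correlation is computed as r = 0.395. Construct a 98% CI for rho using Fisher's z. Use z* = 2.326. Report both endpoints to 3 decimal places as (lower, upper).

(0.000, 0.683)

Fisher z: z_r = atanh(r) = ½·ln((1+0.395)/(1−0.395)) = 0.417711
SE(z) = 1/√(n−3) = 1/√31 = 0.179605
98% ⇒ z* = 2.326; margin = 2.326·0.179605 = 0.417761
CI on z-scale: (-0.000050, 0.835472)
Back-transform: tanh(-0.000050) = -0.000050, tanh(0.835472) = 0.683403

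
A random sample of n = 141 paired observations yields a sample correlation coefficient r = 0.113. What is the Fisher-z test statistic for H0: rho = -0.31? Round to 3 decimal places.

Fisher z: atanh(0.113) = 0.113485, atanh(-0.31) = -0.320545
z = (z_r − z_0)·√(n−3) = (0.113485 − (-0.320545))·√138 = 0.434030 · 11.747340 = 5.099

5.099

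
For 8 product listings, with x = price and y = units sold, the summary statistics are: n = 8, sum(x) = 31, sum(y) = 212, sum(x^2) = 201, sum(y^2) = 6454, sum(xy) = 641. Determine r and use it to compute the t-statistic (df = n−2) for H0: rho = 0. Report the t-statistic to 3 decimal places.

Numerator: nΣxy − (Σx)(Σy) = 8·641 − (31)(212) = -1444
Denominator: √[(nΣx²−(Σx)²)(nΣy²−(Σy)²)]
  nΣx²−(Σx)² = 8·201 − 961 = 647;  nΣy²−(Σy)² = 8·6454 − 44944 = 6688
  √(647·6688) = √4327136 = 2080.1769
r = -1444 / 2080.1769 = -0.6942
t = r·√(n−2)/√(1−r²) = -0.6942·√6 / √(1−0.481914) = -1.700436 / 0.719782 = -2.362

-2.362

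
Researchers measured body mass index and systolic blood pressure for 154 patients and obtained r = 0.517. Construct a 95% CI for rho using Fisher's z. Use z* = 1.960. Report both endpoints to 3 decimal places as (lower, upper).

(0.391, 0.624)

Fisher z: z_r = atanh(r) = ½·ln((1+0.517)/(1−0.517)) = 0.572237
SE(z) = 1/√(n−3) = 1/√151 = 0.081379
95% ⇒ z* = 1.960; margin = 1.960·0.081379 = 0.159503
CI on z-scale: (0.412734, 0.731740)
Back-transform: tanh(0.412734) = 0.390792, tanh(0.731740) = 0.624129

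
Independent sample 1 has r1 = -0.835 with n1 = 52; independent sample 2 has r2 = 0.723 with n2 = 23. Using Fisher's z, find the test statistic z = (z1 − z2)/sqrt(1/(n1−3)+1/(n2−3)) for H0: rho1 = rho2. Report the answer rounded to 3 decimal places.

-7.983

Fisher z-transforms: z1 = atanh(-0.835) = -1.204427, z2 = atanh(0.723) = 0.913902; difference d = -2.118329
Var(d) = 1/49 + 1/20 = 0.0204082 + 0.0500000 = 0.0704082
z = d/√Var(d) = -2.118329 / √0.0704082 = -2.118329 / 0.265345 = -7.983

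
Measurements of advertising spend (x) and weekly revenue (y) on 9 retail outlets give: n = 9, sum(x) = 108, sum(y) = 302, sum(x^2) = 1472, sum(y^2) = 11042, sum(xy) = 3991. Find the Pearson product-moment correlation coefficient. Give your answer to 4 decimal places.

0.9179

Numerator: nΣxy − (Σx)(Σy) = 9·3991 − (108)(302) = 3303
Denominator: √[(nΣx²−(Σx)²)(nΣy²−(Σy)²)]
  nΣx²−(Σx)² = 9·1472 − 11664 = 1584;  nΣy²−(Σy)² = 9·11042 − 91204 = 8174
  √(1584·8174) = √12947616 = 3598.2796
r = 3303 / 3598.2796 = 0.9179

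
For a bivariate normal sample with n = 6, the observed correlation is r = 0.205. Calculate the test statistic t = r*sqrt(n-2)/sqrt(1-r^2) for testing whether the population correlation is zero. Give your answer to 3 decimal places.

1 − r² = 1 − 0.042025 = 0.957975;  √(1−r²) = 0.978762
√(n−2) = √4 = 2.000000
t = r·√(n−2)/√(1−r²) = 0.205 · 2.000000 / 0.978762 = 0.419

0.419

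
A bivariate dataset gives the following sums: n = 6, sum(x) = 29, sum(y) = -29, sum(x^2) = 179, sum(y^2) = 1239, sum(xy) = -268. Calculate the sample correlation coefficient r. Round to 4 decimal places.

S_xy = nΣxy − ΣxΣy = 6·(-268) − 29·(-29) = -1608 − (-841) = -767
S_xx = nΣx² − (Σx)² = 6·179 − 29² = 1074 − 841 = 233
S_yy = nΣy² − (Σy)² = 6·1239 − (-29)² = 7434 − 841 = 6593
r = S_xy / √(S_xx·S_yy) = -767 / √(233·6593) = -767 / √1536169 = -767 / 1239.4228 = -0.6188

-0.6188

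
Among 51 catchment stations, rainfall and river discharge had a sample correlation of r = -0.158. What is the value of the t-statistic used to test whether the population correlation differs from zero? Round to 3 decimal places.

-1.120

1 − r² = 1 − 0.024964 = 0.975036;  √(1−r²) = 0.987439
√(n−2) = √49 = 7.000000
t = r·√(n−2)/√(1−r²) = -0.158 · 7.000000 / 0.987439 = -1.120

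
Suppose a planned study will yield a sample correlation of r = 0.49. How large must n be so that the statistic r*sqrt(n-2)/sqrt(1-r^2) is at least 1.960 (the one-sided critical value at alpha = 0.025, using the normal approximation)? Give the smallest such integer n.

15

r√(n−2)/√(1−r²) ≥ 1.960  ⇔  n−2 ≥ (1.960)²·(1−r²)/r²
(1−r²)/r² = (1−0.2401)/0.2401 = 3.1649
n ≥ 2 + 3.8416·3.1649 = 2 + 12.1583 = 14.1583
⌈14.1583⌉ = 15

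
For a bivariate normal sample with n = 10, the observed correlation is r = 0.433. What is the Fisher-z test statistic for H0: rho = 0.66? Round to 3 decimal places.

z_r = atanh(0.433) = 0.463583,  z_0 = atanh(0.66) = 0.792814
SE = 1/√(n−3) = 1/√7 = 0.377964
z = (z_r − z_0)/SE = (0.463583 − 0.792814) / 0.377964 = -0.329231 / 0.377964 = -0.871

-0.871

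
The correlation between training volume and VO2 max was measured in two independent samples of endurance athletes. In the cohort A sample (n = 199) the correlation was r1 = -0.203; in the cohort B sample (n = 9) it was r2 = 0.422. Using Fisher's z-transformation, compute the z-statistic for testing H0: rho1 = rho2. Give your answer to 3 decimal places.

-1.583

Fisher z-transforms: z1 = atanh(-0.203) = -0.205860, z2 = atanh(0.422) = 0.450123; difference d = -0.655983
Var(d) = 1/196 + 1/6 = 0.0051020 + 0.1666667 = 0.1717687
z = d/√Var(d) = -0.655983 / √0.1717687 = -0.655983 / 0.414450 = -1.583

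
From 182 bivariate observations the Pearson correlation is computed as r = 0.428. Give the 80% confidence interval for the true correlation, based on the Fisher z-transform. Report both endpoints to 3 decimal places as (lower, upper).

(0.347, 0.503)

z_r = atanh(0.428) = 0.457446;  SE = 1/√(n−3) = 1/√179 = 0.074744
z-limits: 0.457446 ± 1.282·0.074744 = 0.457446 ± 0.095822 = [0.361624, 0.553268]
ρ-limits: (tanh 0.361624, tanh 0.553268) = (0.347, 0.503)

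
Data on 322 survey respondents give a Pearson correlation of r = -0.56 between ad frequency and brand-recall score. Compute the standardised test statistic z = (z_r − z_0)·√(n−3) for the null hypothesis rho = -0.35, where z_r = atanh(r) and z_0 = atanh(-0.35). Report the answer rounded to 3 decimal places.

z_r = atanh(-0.56) = -0.632833,  z_0 = atanh(-0.35) = -0.365444
SE = 1/√(n−3) = 1/√319 = 0.055989
z = (z_r − z_0)/SE = (-0.632833 − (-0.365444)) / 0.055989 = -0.267389 / 0.055989 = -4.776

-4.776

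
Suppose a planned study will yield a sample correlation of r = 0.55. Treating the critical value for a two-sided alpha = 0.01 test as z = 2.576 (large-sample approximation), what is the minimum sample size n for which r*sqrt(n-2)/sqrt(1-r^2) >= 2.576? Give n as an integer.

Need r·√(n−2)/√(1−r²) ≥ 2.576
√(n−2) ≥ 2.576·√(1−0.3025) / 0.55 = 2.576·0.835165 / 0.55 = 3.9116
n−2 ≥ 15.3006  ⇒  n ≥ 17.3006
Smallest integer n = 18

18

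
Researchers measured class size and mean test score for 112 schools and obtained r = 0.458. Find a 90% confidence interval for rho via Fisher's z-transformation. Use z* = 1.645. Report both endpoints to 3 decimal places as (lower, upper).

z_r = atanh(0.458) = 0.494777;  SE = 1/√(n−3) = 1/√109 = 0.095783
z-limits: 0.494777 ± 1.645·0.095783 = 0.494777 ± 0.157563 = [0.337214, 0.652340]
ρ-limits: (tanh 0.337214, tanh 0.652340) = (0.325, 0.573)

(0.325, 0.573)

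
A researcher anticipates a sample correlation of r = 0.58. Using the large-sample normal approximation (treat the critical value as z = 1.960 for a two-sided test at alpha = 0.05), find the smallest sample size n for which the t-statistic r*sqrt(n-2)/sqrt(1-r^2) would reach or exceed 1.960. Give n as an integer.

10

r√(n−2)/√(1−r²) ≥ 1.960  ⇔  n−2 ≥ (1.960)²·(1−r²)/r²
(1−r²)/r² = (1−0.3364)/0.3364 = 1.9727
n ≥ 2 + 3.8416·1.9727 = 2 + 7.5783 = 9.5783
⌈9.5783⌉ = 10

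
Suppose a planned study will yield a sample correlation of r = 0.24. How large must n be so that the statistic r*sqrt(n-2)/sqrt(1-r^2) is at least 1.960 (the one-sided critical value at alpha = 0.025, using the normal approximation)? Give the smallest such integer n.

Need r·√(n−2)/√(1−r²) ≥ 1.960
√(n−2) ≥ 1.960·√(1−0.0576) / 0.24 = 1.960·0.970773 / 0.24 = 7.9280
n−2 ≥ 62.8532  ⇒  n ≥ 64.8532
Smallest integer n = 65

65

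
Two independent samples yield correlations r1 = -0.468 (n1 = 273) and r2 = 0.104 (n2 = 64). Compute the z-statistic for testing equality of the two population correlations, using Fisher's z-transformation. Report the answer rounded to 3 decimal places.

z1 = atanh(-0.468) = -0.507506,  z2 = atanh(0.104) = 0.104377
SE = √(1/(n1−3) + 1/(n2−3)) = √(1/270 + 1/61) = √(0.0037037 + 0.0163934) = √0.0200971 = 0.141764
z = (z1 − z2)/SE = (-0.507506 − 0.104377) / 0.141764 = -0.611883 / 0.141764 = -4.316

-4.316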